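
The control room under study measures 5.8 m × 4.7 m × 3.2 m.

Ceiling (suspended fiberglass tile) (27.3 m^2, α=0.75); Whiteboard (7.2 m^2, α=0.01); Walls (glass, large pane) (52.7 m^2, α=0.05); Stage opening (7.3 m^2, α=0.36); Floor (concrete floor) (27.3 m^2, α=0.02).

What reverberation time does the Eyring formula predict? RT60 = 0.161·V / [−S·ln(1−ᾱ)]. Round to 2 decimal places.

0.47 sec

Total surface area S = 27.3 + 7.2 + 52.7 + 7.3 + 27.3 = 121.8 m^2.
Absorption A = 27.3×0.75 + 7.2×0.01 + 52.7×0.05 + 7.3×0.36 + 27.3×0.02 = 26.356 sabins.
Mean coefficient ᾱ = A/S = 0.2164.
−S·ln(1−ᾱ) = −121.8 × ln(1 − 0.2164) = 29.702.
V = 5.8 × 4.7 × 3.2 = 87.232 m³.
RT60 = 0.161 × 87.232 / 29.702 = 0.47 s.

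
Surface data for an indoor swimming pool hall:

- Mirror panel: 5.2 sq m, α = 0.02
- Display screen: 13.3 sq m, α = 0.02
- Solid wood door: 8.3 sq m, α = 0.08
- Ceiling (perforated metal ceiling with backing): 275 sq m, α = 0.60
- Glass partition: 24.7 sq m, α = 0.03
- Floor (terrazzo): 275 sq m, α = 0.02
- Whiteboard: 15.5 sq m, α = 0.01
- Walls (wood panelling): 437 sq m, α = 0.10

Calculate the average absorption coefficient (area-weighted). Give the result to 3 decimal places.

0.205

S = Σ Sᵢ = 5.2 + 13.3 + 8.3 + 275 + 24.7 + 275 + 15.5 + 437 = 1054.0 sq m.
Weighted sum Σ Sα = 216.130.
ᾱ = A/S = 0.205.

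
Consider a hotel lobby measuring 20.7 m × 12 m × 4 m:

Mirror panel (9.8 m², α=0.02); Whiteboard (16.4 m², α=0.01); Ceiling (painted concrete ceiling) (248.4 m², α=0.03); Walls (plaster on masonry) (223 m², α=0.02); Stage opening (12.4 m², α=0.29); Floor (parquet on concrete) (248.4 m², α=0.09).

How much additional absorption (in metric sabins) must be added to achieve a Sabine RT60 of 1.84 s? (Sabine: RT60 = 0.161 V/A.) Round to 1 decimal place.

48.7 sabins

Total absorption A₁ = 9.8·0.02 + 16.4·0.01 + 248.4·0.03 + 223·0.02 + 12.4·0.29 + 248.4·0.09
  = 0.196 + 0.164 + 7.452 + 4.460 + 3.596 + 22.356 = 38.224 m² sabins.
Target A₂ = 0.161·993.6/1.84 = 86.940 sabins (V = 993.6 m³).
Shortfall: 86.940 − 38.224 = 48.7 sabins.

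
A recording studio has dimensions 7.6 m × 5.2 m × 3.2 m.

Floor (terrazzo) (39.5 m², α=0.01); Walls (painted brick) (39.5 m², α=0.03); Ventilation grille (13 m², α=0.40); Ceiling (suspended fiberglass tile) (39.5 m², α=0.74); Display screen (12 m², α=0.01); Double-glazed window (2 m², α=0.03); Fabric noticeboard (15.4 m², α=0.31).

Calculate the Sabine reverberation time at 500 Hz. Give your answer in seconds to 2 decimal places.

0.50 s

Equivalent absorption area: A = 39.5×0.01 + 39.5×0.03 + 13×0.40 + 39.5×0.74 + 12×0.01 + 2×0.03 + 15.4×0.31 = 40.964 m².
Room volume: 126.464 m³.
RT60 = 0.161 · V / A = 0.161 × 126.464 / 40.964 = 0.50 s.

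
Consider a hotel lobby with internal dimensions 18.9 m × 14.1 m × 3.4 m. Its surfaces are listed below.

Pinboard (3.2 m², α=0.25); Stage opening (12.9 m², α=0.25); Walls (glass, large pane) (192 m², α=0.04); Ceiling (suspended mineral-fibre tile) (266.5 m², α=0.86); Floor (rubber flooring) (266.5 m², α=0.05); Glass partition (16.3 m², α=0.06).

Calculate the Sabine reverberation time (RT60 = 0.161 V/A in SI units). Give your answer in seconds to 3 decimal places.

0.572 sec

Total absorption A = 3.2×0.25 + 12.9×0.25 + 192×0.04 + 266.5×0.86 + 266.5×0.05 + 16.3×0.06
  = 0.800 + 3.225 + 7.680 + 229.190 + 13.325 + 0.978 = 255.198 m² sabins.
V = 18.9·14.1·3.4 = 906.066 m³.
RT60 = 0.161 · V / A = 0.161 × 906.066 / 255.198 = 0.572 s.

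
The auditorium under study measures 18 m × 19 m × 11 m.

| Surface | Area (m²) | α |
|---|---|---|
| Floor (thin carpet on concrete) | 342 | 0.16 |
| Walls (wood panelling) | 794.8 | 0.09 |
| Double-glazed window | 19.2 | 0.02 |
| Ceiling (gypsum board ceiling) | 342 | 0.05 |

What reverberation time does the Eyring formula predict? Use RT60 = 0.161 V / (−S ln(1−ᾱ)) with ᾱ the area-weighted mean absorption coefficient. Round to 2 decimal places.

S = Σ Sᵢ = 1498.0 m².
Absorption A = 342·0.16 + 794.8·0.09 + 19.2·0.02 + 342·0.05 = 143.736 sabins.
ᾱ = 143.736 / 1498.0 = 0.0960.
Eyring denominator: −S ln(1−ᾱ) = 151.187.
V = 18 × 19 × 11 = 3762 m³.
T = 0.161·V/[−S·ln(1−ᾱ)] = 0.161·3762/151.187 = 4.01 s.

4.01 s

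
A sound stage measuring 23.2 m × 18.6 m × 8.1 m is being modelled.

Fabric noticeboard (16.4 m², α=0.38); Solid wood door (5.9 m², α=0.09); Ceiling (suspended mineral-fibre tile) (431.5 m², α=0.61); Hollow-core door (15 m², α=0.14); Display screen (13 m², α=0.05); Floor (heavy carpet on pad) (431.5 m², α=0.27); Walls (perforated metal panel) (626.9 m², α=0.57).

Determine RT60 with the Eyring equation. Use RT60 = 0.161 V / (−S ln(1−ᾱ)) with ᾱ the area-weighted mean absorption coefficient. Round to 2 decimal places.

0.55 s

S = Σ Sᵢ = 1540.2 m².
Σ(Sᵢαᵢ) = 16.4·0.38 + 5.9·0.09 + 431.5·0.61 + 15·0.14 + 13·0.05 + 431.5·0.27 + 626.9·0.57 = 746.566.
Mean coefficient ᾱ = A/S = 0.4847.
Eyring denominator: −S ln(1−ᾱ) = 1021.162.
V = 23.2 × 18.6 × 8.1 = 3495.312 m³.
T = 0.161·V/[−S·ln(1−ᾱ)] = 0.161·3495.312/1021.162 = 0.55 s.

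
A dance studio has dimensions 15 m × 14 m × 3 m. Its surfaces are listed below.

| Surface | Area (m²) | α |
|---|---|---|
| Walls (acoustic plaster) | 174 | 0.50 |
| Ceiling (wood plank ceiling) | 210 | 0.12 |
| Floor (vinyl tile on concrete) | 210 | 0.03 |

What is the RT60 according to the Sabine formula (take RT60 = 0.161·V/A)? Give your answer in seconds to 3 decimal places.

A = Σ Sᵢαᵢ = 174·0.50 + 210·0.12 + 210·0.03 = 118.500 sabins.
V = 15·14·3 = 630 m³.
Sabine: RT60 = 0.161 × 630 / 118.500 = 0.856 s.

0.856 sec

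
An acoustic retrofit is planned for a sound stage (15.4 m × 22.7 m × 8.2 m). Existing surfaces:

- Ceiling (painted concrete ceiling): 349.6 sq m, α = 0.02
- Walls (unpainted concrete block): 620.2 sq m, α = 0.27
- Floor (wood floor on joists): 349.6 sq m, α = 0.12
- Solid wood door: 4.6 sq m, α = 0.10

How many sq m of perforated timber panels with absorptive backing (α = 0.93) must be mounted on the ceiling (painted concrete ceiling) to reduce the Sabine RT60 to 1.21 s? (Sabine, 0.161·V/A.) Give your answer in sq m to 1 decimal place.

Summing Sᵢαᵢ: 6.992 + 167.454 + 41.952 + 0.460 → A₁ = 216.858 sabins.
Required A₂ = 0.161·2866.556/1.21 = 381.418 sabins.
ΔA needed = 381.418 − 216.858 = 164.560 sabins.
Net gain per sq m: Δα = 0.93 − 0.02 = 0.91.
Panel area = 164.560 / 0.91 = 180.8 sq m.

180.8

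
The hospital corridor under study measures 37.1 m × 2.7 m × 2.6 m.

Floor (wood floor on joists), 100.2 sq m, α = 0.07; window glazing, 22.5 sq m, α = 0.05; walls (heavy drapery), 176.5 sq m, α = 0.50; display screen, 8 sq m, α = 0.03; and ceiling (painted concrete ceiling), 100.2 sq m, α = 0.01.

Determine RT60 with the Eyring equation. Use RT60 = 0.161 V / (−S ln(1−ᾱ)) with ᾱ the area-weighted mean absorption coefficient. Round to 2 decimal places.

S = Σ Sᵢ = 407.4 sq m.
Absorption A = 100.2·0.07 + 22.5·0.05 + 176.5·0.50 + 8·0.03 + 100.2·0.01 = 97.631 sabins.
ᾱ = 97.631 / 407.4 = 0.2396.
Eyring denominator: −S ln(1−ᾱ) = 111.591.
V = 37.1 × 2.7 × 2.6 = 260.442 m³.
T = 0.161·V/[−S·ln(1−ᾱ)] = 0.161·260.442/111.591 = 0.38 s.

0.38 s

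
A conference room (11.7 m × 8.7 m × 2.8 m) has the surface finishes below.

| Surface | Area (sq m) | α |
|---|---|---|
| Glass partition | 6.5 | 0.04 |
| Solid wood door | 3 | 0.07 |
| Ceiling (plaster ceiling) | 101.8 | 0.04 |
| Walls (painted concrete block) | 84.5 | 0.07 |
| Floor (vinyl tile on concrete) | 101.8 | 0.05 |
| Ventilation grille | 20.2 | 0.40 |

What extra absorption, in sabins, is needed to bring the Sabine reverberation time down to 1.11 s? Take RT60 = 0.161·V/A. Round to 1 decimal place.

17.7 sabins

Summing Sᵢαᵢ: 0.260 + 0.210 + 4.072 + 5.915 + 5.090 + 8.080 → A₁ = 23.627 sabins.
V = 285.012 m³. Required absorption A₂ = 0.161 × 285.012 / 1.11 = 41.340 sabins.
Additional absorption ΔA = 41.340 − 23.627 = 17.7 sabins.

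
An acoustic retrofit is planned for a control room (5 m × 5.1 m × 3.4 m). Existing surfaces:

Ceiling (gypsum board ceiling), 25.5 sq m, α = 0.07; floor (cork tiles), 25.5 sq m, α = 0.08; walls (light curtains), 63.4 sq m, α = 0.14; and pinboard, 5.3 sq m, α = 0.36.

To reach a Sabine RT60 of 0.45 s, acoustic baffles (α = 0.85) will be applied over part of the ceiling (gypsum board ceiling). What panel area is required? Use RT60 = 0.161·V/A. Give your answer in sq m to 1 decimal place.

21.0

Equivalent absorption area: A₁ = 25.5·0.07 + 25.5·0.08 + 63.4·0.14 + 5.3·0.36 = 14.609 sq m.
V = 86.7 m³. Target absorption A₂ = 0.161 × 86.7 / 0.45 = 31.019 sabins.
Absorption to add: 31.019 − 14.609 = 16.410 sabins.
Net gain per sq m: Δα = 0.85 − 0.07 = 0.78.
Area = ΔA/Δα = 16.410/0.78 = 21.0 sq m.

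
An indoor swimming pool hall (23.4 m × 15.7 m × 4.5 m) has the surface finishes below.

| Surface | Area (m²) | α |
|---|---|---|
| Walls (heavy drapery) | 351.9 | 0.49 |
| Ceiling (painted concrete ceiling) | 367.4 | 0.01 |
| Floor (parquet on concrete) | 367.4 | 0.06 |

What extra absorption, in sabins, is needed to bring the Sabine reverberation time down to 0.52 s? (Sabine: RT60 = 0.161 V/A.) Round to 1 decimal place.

313.7 sabins

A₁ = Σ Sᵢαᵢ = 351.9·0.49 + 367.4·0.01 + 367.4·0.06 = 198.149 sabins.
V = 1653.21 m³. Required absorption A₂ = 0.161 × 1653.21 / 0.52 = 511.859 sabins.
Shortfall: 511.859 − 198.149 = 313.7 sabins.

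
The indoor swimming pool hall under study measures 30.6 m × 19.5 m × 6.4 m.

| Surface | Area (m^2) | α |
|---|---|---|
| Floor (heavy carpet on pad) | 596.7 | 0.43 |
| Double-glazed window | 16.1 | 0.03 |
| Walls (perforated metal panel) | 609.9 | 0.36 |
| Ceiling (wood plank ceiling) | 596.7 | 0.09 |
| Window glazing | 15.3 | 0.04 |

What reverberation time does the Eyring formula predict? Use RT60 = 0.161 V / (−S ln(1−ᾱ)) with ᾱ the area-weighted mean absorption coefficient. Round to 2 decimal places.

S = Σ Sᵢ = 1834.7 m^2.
Σ(Sᵢαᵢ) = 596.7·0.43 + 16.1·0.03 + 609.9·0.36 + 596.7·0.09 + 15.3·0.04 = 530.943.
Mean coefficient ᾱ = A/S = 0.2894.
−S·ln(1−ᾱ) = −1834.7 × ln(1 − 0.2894) = 626.817.
V = 30.6 × 19.5 × 6.4 = 3818.88 m³.
RT60 = 0.161 × 3818.88 / 626.817 = 0.98 s.

0.98 s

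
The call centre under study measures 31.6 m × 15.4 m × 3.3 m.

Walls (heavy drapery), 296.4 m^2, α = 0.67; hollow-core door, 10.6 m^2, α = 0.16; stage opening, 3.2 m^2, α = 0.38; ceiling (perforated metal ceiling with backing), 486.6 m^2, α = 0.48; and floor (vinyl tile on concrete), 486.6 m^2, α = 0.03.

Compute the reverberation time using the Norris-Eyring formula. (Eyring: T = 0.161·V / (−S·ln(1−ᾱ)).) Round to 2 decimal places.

0.47 s

S = Σ Sᵢ = 1283.4 m^2.
Σ(Sᵢαᵢ) = 296.4·0.67 + 10.6·0.16 + 3.2·0.38 + 486.6·0.48 + 486.6·0.03 = 449.666.
Mean coefficient ᾱ = A/S = 0.3504.
−S·ln(1−ᾱ) = −1283.4 × ln(1 − 0.3504) = 553.657.
V = 31.6 × 15.4 × 3.3 = 1605.912 m³.
RT60 = 0.161 × 1605.912 / 553.657 = 0.47 s.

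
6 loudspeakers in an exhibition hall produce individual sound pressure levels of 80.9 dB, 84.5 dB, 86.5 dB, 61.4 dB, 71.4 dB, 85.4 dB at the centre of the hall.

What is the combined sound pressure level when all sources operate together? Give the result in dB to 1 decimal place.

Converting to relative power and adding: 10^(80.9/10) + 10^(84.5/10) + 10^(86.5/10) + 10^(61.4/10) + 10^(71.4/10) + 10^(85.4/10) = 1.213e+09.
L_total = 10·log₁₀(1.213e+09) = 90.8 dB.

90.8 dB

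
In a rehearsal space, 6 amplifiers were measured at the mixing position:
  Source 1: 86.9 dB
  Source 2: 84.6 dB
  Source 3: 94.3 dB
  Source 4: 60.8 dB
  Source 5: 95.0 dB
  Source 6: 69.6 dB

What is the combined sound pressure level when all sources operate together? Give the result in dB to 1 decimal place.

98.2 dB

Converting to relative power and adding: 10^(86.9/10) + 10^(84.6/10) + 10^(94.3/10) + 10^(60.8/10) + 10^(95.0/10) + 10^(69.6/10) = 6.642e+09.
L_total = 10·log₁₀(6.642e+09) = 98.2 dB.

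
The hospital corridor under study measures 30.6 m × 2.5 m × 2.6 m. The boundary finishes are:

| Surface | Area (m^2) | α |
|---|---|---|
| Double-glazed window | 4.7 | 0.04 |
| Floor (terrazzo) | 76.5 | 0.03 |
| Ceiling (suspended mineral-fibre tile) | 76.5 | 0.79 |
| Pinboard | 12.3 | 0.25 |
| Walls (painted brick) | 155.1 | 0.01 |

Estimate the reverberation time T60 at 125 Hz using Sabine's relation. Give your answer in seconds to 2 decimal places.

Total absorption A = 4.7*0.04 + 76.5*0.03 + 76.5*0.79 + 12.3*0.25 + 155.1*0.01
  = 0.188 + 2.295 + 60.435 + 3.075 + 1.551 = 67.544 m^2 sabins.
Room volume: 198.9 m³.
RT60 = 0.161 · V / A = 0.161 × 198.9 / 67.544 = 0.47 s.

0.47 s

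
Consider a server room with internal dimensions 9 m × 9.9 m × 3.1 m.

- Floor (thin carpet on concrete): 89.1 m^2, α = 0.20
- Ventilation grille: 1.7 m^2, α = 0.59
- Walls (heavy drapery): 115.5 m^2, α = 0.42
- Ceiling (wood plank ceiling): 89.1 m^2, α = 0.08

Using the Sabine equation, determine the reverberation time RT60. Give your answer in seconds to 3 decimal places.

0.597 sec

A = Σ Sᵢαᵢ = 89.1×0.20 + 1.7×0.59 + 115.5×0.42 + 89.1×0.08 = 74.461 sabins.
Room volume: 276.21 m³.
Sabine: RT60 = 0.161 × 276.21 / 74.461 = 0.597 s.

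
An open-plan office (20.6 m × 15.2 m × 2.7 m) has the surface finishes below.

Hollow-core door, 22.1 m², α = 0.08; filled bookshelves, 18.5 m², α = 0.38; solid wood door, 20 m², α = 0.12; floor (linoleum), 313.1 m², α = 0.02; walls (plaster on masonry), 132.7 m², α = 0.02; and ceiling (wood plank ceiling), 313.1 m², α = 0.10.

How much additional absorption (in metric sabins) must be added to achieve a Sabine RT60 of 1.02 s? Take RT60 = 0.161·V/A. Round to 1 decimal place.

A₁ = Σ Sᵢαᵢ = 22.1×0.08 + 18.5×0.38 + 20×0.12 + 313.1×0.02 + 132.7×0.02 + 313.1×0.10 = 51.424 sabins.
V = 845.424 m³. Required absorption A₂ = 0.161 × 845.424 / 1.02 = 133.444 sabins.
Additional absorption ΔA = 133.444 − 51.424 = 82.0 sabins.

82.0 sabins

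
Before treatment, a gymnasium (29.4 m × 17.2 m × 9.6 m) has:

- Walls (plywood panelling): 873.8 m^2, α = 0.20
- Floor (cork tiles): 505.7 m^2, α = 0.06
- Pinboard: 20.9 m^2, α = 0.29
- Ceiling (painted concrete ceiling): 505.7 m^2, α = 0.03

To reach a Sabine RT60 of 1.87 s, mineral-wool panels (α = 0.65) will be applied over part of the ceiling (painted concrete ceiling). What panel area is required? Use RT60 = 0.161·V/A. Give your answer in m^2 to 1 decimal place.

309.1

Total absorption A₁ = 873.8×0.20 + 505.7×0.06 + 20.9×0.29 + 505.7×0.03
  = 174.760 + 30.342 + 6.061 + 15.171 = 226.334 m^2 sabins.
Required A₂ = 0.161·4854.528/1.87 = 417.957 sabins.
Absorption to add: 417.957 − 226.334 = 191.623 sabins.
Net gain per m^2: Δα = 0.65 − 0.03 = 0.62.
Panel area = 191.623 / 0.62 = 309.1 m^2.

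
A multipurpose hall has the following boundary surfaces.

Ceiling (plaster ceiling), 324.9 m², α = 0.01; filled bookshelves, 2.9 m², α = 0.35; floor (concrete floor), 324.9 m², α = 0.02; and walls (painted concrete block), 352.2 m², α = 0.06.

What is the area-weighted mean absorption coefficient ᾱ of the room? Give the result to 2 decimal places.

S = Σ Sᵢ = 324.9 + 2.9 + 324.9 + 352.2 = 1004.9 m².
A = 324.9·0.01 + 2.9·0.35 + 324.9·0.02 + 352.2·0.06 = 31.894 sabins.
ᾱ = A/S = 0.03.

0.03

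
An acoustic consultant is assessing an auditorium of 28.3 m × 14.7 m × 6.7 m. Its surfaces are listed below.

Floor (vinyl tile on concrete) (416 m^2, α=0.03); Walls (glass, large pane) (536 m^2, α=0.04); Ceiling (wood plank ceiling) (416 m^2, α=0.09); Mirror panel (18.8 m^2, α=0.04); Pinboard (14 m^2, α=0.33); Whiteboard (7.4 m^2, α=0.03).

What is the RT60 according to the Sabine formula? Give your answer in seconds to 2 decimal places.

Total absorption A = 416×0.03 + 536×0.04 + 416×0.09 + 18.8×0.04 + 14×0.33 + 7.4×0.03
  = 12.480 + 21.440 + 37.440 + 0.752 + 4.620 + 0.222 = 76.954 m^2 sabins.
Room volume: 2787.267 m³.
RT60 = 0.161 · V / A = 0.161 × 2787.267 / 76.954 = 5.83 s.

5.83 s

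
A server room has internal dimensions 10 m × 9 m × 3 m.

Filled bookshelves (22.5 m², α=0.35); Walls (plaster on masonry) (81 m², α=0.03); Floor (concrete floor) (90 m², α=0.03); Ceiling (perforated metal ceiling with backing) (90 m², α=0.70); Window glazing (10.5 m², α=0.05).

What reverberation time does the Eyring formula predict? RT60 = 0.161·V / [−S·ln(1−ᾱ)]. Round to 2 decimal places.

Total surface area S = 22.5 + 81 + 90 + 90 + 10.5 = 294.0 m².
Absorption A = 22.5×0.35 + 81×0.03 + 90×0.03 + 90×0.70 + 10.5×0.05 = 76.530 sabins.
ᾱ = 76.530 / 294.0 = 0.2603.
−S·ln(1−ᾱ) = −294.0 × ln(1 − 0.2603) = 88.644.
V = 10 × 9 × 3 = 270 m³.
RT60 = 0.161 × 270 / 88.644 = 0.49 s.

0.49 sec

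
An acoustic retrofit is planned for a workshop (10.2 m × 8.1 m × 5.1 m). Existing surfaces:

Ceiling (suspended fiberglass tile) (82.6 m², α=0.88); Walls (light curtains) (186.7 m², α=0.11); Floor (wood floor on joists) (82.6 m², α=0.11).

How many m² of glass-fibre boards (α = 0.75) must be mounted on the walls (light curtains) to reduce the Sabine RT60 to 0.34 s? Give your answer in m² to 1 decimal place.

151.9

Equivalent absorption area: A₁ = 82.6×0.88 + 186.7×0.11 + 82.6×0.11 = 102.311 m².
Required A₂ = 0.161·421.362/0.34 = 199.527 sabins.
Absorption to add: 199.527 − 102.311 = 97.216 sabins.
Each m² of panel replacing the walls (light curtains) adds (0.75 − 0.11) = 0.64 sabins.
Area = ΔA/Δα = 97.216/0.64 = 151.9 m².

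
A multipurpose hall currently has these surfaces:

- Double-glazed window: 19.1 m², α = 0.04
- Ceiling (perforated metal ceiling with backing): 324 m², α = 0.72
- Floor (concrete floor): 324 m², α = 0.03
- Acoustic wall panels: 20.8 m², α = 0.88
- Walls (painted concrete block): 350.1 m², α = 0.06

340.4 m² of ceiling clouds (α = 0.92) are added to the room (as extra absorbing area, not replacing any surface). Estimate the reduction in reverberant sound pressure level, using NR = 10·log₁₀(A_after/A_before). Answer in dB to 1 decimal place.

3.2 dB

Summing Sᵢαᵢ: 0.764 + 233.280 + 9.720 + 18.304 + 21.006 → A_before = 283.074 sabins.
Treatment contributes 340.4·0.92 = 313.168 sabins.
A_after = 283.074 + 313.168 = 596.242 sabins.
Reduction = 10 log₁₀(A_after/A_before) = 10 log₁₀(2.1063) = 3.2 dB.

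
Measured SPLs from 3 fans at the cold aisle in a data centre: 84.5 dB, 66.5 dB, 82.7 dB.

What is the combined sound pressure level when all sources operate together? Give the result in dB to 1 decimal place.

Converting to relative power and adding: 10^(84.5/10) + 10^(66.5/10) + 10^(82.7/10) = 4.725e+08.
L_total = 10·log₁₀(4.725e+08) = 86.7 dB.

86.7 dB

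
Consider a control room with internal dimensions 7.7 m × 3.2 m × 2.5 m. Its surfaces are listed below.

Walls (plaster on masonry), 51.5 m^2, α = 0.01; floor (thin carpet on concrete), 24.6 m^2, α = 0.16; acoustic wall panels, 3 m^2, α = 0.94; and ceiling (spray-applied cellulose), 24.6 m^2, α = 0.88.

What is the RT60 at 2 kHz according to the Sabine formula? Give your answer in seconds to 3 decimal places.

0.343 seconds

Total absorption A = 51.5·0.01 + 24.6·0.16 + 3·0.94 + 24.6·0.88
  = 0.515 + 3.936 + 2.820 + 21.648 = 28.919 m^2 sabins.
Volume V = 7.7 × 3.2 × 2.5 = 61.6 m³.
RT60 = 0.161 · V / A = 0.161 × 61.6 / 28.919 = 0.343 s.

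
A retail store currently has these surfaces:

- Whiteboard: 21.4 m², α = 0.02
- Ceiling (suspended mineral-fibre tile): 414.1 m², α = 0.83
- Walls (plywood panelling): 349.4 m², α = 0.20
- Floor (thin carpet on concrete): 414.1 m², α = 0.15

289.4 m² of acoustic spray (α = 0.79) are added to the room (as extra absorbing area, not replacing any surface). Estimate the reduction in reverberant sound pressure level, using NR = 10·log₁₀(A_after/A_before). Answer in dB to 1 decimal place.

1.7 dB

A_before = Σ Sᵢαᵢ = 21.4×0.02 + 414.1×0.83 + 349.4×0.20 + 414.1×0.15 = 476.126 sabins.
Added absorption = 289.4 × 0.79 = 228.626 sabins.
New total A_after = 704.752 sabins.
Reduction = 10 log₁₀(A_after/A_before) = 10 log₁₀(1.4802) = 1.7 dB.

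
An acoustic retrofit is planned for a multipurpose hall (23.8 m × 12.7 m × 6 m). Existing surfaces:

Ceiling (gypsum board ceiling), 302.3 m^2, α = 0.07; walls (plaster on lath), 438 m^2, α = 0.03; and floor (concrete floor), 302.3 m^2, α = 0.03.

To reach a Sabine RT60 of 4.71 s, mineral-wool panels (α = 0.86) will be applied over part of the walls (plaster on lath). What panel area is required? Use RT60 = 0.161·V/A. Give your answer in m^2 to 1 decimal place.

Equivalent absorption area: A₁ = 302.3·0.07 + 438·0.03 + 302.3·0.03 = 43.370 m^2.
V = 1813.56 m³. Target absorption A₂ = 0.161 × 1813.56 / 4.71 = 61.992 sabins.
Absorption to add: 61.992 − 43.370 = 18.622 sabins.
Each m^2 of panel replacing the walls (plaster on lath) adds (0.86 − 0.03) = 0.83 sabins.
Area = ΔA/Δα = 18.622/0.83 = 22.4 m^2.

22.4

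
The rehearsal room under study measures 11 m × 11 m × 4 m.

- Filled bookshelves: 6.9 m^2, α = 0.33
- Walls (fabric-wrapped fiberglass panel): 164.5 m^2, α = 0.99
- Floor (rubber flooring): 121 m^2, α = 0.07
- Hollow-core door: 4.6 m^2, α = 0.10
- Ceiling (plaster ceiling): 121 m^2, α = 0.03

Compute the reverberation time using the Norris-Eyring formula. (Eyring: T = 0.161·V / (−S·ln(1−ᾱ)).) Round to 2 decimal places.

0.34 s

Total surface area S = 6.9 + 164.5 + 121 + 4.6 + 121 = 418.0 m^2.
Absorption A = 6.9·0.33 + 164.5·0.99 + 121·0.07 + 4.6·0.10 + 121·0.03 = 177.692 sabins.
ᾱ = 177.692 / 418.0 = 0.4251.
−S·ln(1−ᾱ) = −418.0 × ln(1 − 0.4251) = 231.388.
V = 11 × 11 × 4 = 484 m³.
T = 0.161·V/[−S·ln(1−ᾱ)] = 0.161·484/231.388 = 0.34 s.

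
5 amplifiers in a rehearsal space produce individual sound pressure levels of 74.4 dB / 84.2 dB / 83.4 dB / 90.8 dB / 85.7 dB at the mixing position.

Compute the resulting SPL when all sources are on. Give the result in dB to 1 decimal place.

Σ 10^(Lᵢ/10) = 2.083e+09.
Combined level = 10 log₁₀(2.083e+09) = 93.2 dB.

93.2 dB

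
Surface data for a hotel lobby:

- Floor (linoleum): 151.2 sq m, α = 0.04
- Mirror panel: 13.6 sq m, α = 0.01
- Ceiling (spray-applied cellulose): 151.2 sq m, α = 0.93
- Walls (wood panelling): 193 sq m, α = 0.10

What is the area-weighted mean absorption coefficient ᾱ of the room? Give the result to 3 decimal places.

0.326

S = Σ Sᵢ = 151.2 + 13.6 + 151.2 + 193 = 509.0 sq m.
A = 151.2·0.04 + 13.6·0.01 + 151.2·0.93 + 193·0.10 = 166.100 sabins.
ᾱ = A/S = 0.326.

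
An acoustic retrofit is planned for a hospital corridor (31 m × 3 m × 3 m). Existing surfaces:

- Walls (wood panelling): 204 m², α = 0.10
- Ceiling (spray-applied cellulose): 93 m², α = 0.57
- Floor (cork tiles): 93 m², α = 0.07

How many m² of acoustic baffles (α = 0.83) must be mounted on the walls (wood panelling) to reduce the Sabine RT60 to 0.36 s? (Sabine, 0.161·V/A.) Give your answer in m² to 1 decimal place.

61.4

Summing Sᵢαᵢ: 20.400 + 53.010 + 6.510 → A₁ = 79.920 sabins.
V = 279 m³. Target absorption A₂ = 0.161 × 279 / 0.36 = 124.775 sabins.
ΔA needed = 124.775 − 79.920 = 44.855 sabins.
Net gain per m²: Δα = 0.83 − 0.10 = 0.73.
Panel area = 44.855 / 0.73 = 61.4 m².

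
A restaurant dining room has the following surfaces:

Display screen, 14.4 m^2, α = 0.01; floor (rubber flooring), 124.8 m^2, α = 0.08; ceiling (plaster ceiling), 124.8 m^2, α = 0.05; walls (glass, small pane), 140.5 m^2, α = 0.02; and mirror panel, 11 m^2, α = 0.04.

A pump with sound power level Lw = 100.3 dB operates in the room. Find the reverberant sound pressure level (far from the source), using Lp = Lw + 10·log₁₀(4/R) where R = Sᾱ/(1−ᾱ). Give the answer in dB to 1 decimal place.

A = 19.618 sabins; S = 415.5 m^2.
ᾱ = 0.0472, so room constant R = A/(1−ᾱ) = 20.590 m^2.
Lp = 100.3 + 10·log₁₀(4/20.590) = 100.3 + (-7.12) = 93.2 dB.

93.2 dB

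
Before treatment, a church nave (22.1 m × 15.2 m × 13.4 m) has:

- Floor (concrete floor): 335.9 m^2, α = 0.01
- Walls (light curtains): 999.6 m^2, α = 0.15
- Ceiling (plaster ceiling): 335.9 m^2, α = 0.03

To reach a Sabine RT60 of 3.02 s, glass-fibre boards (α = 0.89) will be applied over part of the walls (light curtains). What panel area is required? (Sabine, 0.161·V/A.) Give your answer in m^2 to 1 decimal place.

Summing Sᵢαᵢ: 3.359 + 149.940 + 10.077 → A₁ = 163.376 sabins.
Required A₂ = 0.161·4501.328/3.02 = 239.971 sabins.
Absorption to add: 239.971 − 163.376 = 76.595 sabins.
Net gain per m^2: Δα = 0.89 − 0.15 = 0.74.
Area = ΔA/Δα = 76.595/0.74 = 103.5 m^2.

103.5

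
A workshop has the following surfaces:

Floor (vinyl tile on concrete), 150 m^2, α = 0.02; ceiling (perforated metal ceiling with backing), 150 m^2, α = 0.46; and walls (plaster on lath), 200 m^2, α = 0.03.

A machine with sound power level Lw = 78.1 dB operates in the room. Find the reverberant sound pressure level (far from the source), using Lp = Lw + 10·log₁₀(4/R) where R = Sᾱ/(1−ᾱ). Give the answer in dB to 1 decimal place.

64.5 dB

Σ(Sᵢαᵢ) = 150×0.02 + 150×0.46 + 200×0.03 = 78.000; total area S = 500.0 m^2.
ᾱ = 78.000/500.0 = 0.1560; R = Sᾱ/(1−ᾱ) = 78.000/(1−0.1560) = 92.417 m^2.
Lp = 78.1 + 10·log₁₀(4/92.417) = 78.1 + (-13.64) = 64.5 dB.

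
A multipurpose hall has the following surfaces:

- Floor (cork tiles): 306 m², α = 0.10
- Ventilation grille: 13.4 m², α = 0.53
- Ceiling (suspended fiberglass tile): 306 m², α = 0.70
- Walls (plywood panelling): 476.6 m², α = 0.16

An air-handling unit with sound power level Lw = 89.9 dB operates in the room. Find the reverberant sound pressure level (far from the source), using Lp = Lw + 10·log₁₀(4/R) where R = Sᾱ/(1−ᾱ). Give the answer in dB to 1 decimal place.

Σ(Sᵢαᵢ) = 306·0.10 + 13.4·0.53 + 306·0.70 + 476.6·0.16 = 328.158; total area S = 1102.0 m².
ᾱ = 0.2978, so room constant R = A/(1−ᾱ) = 467.328 m².
Lp = Lw + 10 log₁₀(4/R) = 89.9 -20.68 = 69.2 dB.

69.2 dB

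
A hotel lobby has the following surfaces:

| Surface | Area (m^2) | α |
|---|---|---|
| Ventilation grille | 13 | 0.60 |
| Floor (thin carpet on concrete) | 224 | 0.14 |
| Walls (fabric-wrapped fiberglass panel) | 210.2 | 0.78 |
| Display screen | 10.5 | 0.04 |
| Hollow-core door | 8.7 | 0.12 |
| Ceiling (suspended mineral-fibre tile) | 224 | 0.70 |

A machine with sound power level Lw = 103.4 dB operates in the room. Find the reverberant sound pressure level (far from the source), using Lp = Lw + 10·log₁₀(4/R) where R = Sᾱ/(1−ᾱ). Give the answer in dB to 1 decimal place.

A = 361.380 sabins; S = 690.4 m^2.
ᾱ = 0.5234, so room constant R = A/(1−ᾱ) = 758.246 m^2.
Lp = 103.4 + 10·log₁₀(4/758.246) = 103.4 + (-22.78) = 80.6 dB.

80.6 dB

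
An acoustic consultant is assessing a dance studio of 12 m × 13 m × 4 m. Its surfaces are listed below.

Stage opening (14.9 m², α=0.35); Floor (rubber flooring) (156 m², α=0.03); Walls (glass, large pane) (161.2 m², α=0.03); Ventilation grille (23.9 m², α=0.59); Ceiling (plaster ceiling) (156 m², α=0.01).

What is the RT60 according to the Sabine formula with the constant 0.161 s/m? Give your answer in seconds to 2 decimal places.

3.31 s

Total absorption A = 14.9*0.35 + 156*0.03 + 161.2*0.03 + 23.9*0.59 + 156*0.01
  = 5.215 + 4.680 + 4.836 + 14.101 + 1.560 = 30.392 m² sabins.
Room volume: 624 m³.
Sabine: RT60 = 0.161 × 624 / 30.392 = 3.31 s.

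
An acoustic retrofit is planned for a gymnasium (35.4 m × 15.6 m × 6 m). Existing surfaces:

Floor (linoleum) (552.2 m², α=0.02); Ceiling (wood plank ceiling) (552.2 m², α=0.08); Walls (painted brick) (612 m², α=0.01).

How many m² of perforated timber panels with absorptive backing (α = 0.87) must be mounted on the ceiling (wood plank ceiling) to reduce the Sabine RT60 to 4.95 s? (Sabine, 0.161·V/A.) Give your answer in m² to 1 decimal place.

58.8

Total absorption A₁ = 552.2*0.02 + 552.2*0.08 + 612*0.01
  = 11.044 + 44.176 + 6.120 = 61.340 m² sabins.
V = 3313.44 m³. Target absorption A₂ = 0.161 × 3313.44 / 4.95 = 107.770 sabins.
Absorption to add: 107.770 − 61.340 = 46.430 sabins.
Each m² of panel replacing the ceiling (wood plank ceiling) adds (0.87 − 0.08) = 0.79 sabins.
Panel area = 46.430 / 0.79 = 58.8 m².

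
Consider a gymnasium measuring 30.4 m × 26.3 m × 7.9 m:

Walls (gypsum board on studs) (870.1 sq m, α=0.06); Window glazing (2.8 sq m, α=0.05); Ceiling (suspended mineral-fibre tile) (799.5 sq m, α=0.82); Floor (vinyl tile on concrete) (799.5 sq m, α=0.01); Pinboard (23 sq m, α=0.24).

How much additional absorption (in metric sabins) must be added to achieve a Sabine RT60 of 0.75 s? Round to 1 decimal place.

Total absorption A₁ = 870.1·0.06 + 2.8·0.05 + 799.5·0.82 + 799.5·0.01 + 23·0.24
  = 52.206 + 0.140 + 655.590 + 7.995 + 5.520 = 721.451 sq m sabins.
Target A₂ = 0.161·6316.208/0.75 = 1355.879 sabins (V = 6316.208 m³).
Shortfall: 1355.879 − 721.451 = 634.4 sabins.

634.4 sabins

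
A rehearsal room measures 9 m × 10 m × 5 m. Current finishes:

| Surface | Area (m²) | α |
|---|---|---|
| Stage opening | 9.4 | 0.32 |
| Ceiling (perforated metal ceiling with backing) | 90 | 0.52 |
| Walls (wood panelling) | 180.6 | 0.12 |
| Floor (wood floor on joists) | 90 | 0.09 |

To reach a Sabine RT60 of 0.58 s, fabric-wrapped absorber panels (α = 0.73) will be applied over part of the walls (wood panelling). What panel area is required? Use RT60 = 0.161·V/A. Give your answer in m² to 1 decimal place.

74.3

Summing Sᵢαᵢ: 3.008 + 46.800 + 21.672 + 8.100 → A₁ = 79.580 sabins.
Required A₂ = 0.161·450/0.58 = 124.914 sabins.
ΔA needed = 124.914 − 79.580 = 45.334 sabins.
Net gain per m²: Δα = 0.73 − 0.12 = 0.61.
Panel area = 45.334 / 0.61 = 74.3 m².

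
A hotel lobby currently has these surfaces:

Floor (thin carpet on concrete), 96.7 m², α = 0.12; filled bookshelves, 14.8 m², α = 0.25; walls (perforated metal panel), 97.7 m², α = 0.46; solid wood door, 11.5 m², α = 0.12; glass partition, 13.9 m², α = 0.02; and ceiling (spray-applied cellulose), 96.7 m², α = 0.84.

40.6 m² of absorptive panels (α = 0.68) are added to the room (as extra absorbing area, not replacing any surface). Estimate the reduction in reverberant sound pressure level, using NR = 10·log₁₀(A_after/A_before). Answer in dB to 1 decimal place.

0.8 dB

Summing Sᵢαᵢ: 11.604 + 3.700 + 44.942 + 1.380 + 0.278 + 81.228 → A_before = 143.132 sabins.
Added absorption = 40.6 × 0.68 = 27.608 sabins.
New total A_after = 170.740 sabins.
Reduction = 10 log₁₀(A_after/A_before) = 10 log₁₀(1.1929) = 0.8 dB.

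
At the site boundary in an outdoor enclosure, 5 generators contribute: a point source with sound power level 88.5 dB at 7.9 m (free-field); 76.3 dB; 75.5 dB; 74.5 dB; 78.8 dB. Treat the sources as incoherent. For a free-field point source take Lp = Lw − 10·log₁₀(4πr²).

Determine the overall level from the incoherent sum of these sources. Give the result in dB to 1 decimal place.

Source at 7.9 m: Lp = 88.5 − 10·log₁₀(4π·7.9²) = 88.5 − 10·log₁₀(784.267) = 59.6 dB.
Σ 10^(Lᵢ/10) = 1.831e+08.
Back to dB: 10·log₁₀ Σ = 82.6 dB.

82.6 dB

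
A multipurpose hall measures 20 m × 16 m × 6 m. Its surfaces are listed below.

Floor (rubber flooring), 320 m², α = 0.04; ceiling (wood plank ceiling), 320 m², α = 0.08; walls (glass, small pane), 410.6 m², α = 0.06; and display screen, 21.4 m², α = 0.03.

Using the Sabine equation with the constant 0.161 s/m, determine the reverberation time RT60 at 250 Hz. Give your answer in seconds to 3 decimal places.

Summing Sᵢαᵢ: 12.800 + 25.600 + 24.636 + 0.642 → A = 63.678 sabins.
Room volume: 1920 m³.
RT60 = 0.161 · V / A = 0.161 × 1920 / 63.678 = 4.854 s.

4.854 sec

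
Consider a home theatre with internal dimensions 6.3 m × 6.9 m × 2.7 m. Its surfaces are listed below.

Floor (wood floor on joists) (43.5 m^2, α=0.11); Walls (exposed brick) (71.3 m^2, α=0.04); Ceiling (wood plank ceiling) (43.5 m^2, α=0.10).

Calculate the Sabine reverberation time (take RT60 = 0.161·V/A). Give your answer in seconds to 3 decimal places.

Summing Sᵢαᵢ: 4.785 + 2.852 + 4.350 → A = 11.987 sabins.
Volume V = 6.3 × 6.9 × 2.7 = 117.369 m³.
T = 0.161 V/A = 0.161·117.369/11.987 = 1.576 s.

1.576 sec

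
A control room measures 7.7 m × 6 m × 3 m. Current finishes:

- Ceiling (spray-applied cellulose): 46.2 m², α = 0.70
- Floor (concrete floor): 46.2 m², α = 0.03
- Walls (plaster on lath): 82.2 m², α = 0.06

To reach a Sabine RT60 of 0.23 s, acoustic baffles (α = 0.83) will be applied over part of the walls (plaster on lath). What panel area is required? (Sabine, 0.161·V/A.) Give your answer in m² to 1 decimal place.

Equivalent absorption area: A₁ = 46.2·0.70 + 46.2·0.03 + 82.2·0.06 = 38.658 m².
Required A₂ = 0.161·138.6/0.23 = 97.020 sabins.
ΔA needed = 97.020 − 38.658 = 58.362 sabins.
Each m² of panel replacing the walls (plaster on lath) adds (0.83 − 0.06) = 0.77 sabins.
Area = ΔA/Δα = 58.362/0.77 = 75.8 m².

75.8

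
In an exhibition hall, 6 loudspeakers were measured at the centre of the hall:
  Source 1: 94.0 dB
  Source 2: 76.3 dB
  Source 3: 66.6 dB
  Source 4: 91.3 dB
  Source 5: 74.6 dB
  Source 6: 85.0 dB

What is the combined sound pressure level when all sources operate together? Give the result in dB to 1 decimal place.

Converting to relative power and adding: 10^(94.0/10) + 10^(76.3/10) + 10^(66.6/10) + 10^(91.3/10) + 10^(74.6/10) + 10^(85.0/10) = 4.253e+09.
L_total = 10·log₁₀(4.253e+09) = 96.3 dB.

96.3 dB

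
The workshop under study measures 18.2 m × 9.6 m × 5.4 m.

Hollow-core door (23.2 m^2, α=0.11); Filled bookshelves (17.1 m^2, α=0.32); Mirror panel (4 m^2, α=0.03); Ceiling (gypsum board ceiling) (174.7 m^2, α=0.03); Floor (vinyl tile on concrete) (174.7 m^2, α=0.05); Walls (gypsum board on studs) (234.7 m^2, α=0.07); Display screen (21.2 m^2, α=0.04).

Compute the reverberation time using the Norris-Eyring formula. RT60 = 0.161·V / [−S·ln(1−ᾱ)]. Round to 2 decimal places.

Total surface area S = 23.2 + 17.1 + 4 + 174.7 + 174.7 + 234.7 + 21.2 = 649.6 m^2.
Σ(Sᵢαᵢ) = 23.2·0.11 + 17.1·0.32 + 4·0.03 + 174.7·0.03 + 174.7·0.05 + 234.7·0.07 + 21.2·0.04 = 39.397.
ᾱ = 39.397 / 649.6 = 0.0606.
Eyring denominator: −S ln(1−ᾱ) = 40.609.
V = 18.2 × 9.6 × 5.4 = 943.488 m³.
RT60 = 0.161 × 943.488 / 40.609 = 3.74 s.

3.74 s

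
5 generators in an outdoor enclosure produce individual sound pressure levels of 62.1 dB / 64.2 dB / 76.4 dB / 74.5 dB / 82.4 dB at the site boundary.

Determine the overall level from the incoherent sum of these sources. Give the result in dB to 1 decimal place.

84.0 dB

Converting to relative power and adding: 10^(62.1/10) + 10^(64.2/10) + 10^(76.4/10) + 10^(74.5/10) + 10^(82.4/10) = 2.499e+08.
Combined level = 10 log₁₀(2.499e+08) = 84.0 dB.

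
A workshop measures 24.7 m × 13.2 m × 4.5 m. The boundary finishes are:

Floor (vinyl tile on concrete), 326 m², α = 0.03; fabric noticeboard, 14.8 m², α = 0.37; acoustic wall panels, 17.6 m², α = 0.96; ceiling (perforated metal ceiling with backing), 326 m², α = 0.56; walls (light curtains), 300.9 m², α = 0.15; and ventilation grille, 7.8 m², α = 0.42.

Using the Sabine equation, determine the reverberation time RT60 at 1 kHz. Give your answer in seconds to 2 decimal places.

0.90 seconds

Total absorption A = 326*0.03 + 14.8*0.37 + 17.6*0.96 + 326*0.56 + 300.9*0.15 + 7.8*0.42
  = 9.780 + 5.476 + 16.896 + 182.560 + 45.135 + 3.276 = 263.123 m² sabins.
V = 24.7·13.2·4.5 = 1467.18 m³.
RT60 = 0.161 · V / A = 0.161 × 1467.18 / 263.123 = 0.90 s.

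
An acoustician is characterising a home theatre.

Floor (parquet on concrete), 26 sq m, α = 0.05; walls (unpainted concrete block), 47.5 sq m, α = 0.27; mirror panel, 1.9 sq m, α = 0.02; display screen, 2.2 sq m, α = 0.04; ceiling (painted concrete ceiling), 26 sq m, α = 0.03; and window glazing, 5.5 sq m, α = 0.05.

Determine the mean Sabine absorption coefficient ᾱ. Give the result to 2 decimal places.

S = Σ Sᵢ = 26 + 47.5 + 1.9 + 2.2 + 26 + 5.5 = 109.1 sq m.
Weighted sum Σ Sα = 15.306.
ᾱ = 15.306 / 109.1 = 0.14.

0.14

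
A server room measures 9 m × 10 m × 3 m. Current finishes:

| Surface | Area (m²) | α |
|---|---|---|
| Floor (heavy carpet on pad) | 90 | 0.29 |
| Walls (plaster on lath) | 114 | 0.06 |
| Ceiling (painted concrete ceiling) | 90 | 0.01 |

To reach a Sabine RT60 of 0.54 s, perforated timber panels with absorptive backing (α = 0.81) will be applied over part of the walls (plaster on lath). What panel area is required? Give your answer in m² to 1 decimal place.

62.2

Summing Sᵢαᵢ: 26.100 + 6.840 + 0.900 → A₁ = 33.840 sabins.
Required A₂ = 0.161·270/0.54 = 80.500 sabins.
Absorption to add: 80.500 − 33.840 = 46.660 sabins.
Each m² of panel replacing the walls (plaster on lath) adds (0.81 − 0.06) = 0.75 sabins.
Area = ΔA/Δα = 46.660/0.75 = 62.2 m².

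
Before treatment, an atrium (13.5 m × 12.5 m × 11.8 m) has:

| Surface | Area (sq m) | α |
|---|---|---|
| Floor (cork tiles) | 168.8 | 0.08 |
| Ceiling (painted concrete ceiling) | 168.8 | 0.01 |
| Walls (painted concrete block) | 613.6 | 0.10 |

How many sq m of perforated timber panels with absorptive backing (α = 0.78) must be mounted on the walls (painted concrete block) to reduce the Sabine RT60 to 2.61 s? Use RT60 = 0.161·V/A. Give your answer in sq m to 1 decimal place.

Total absorption A₁ = 168.8×0.08 + 168.8×0.01 + 613.6×0.10
  = 13.504 + 1.688 + 61.360 = 76.552 sq m sabins.
Required A₂ = 0.161·1991.25/2.61 = 122.832 sabins.
ΔA needed = 122.832 − 76.552 = 46.280 sabins.
Net gain per sq m: Δα = 0.78 − 0.10 = 0.68.
Area = ΔA/Δα = 46.280/0.68 = 68.1 sq m.

68.1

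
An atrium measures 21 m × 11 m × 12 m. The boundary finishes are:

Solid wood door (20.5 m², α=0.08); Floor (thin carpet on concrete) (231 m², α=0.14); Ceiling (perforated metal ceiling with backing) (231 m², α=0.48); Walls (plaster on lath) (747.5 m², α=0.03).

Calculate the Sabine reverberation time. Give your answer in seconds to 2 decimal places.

Summing Sᵢαᵢ: 1.640 + 32.340 + 110.880 + 22.425 → A = 167.285 sabins.
Volume V = 21 × 11 × 12 = 2772 m³.
T = 0.161 V/A = 0.161·2772/167.285 = 2.67 s.

2.67 s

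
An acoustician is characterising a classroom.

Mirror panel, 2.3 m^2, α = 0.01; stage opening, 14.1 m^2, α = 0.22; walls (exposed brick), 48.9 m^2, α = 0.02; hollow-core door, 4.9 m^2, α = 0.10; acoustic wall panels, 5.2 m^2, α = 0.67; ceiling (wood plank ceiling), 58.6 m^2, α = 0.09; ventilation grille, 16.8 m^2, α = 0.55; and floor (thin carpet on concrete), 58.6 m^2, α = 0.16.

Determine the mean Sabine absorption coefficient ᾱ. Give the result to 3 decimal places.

S = Σ Sᵢ = 2.3 + 14.1 + 48.9 + 4.9 + 5.2 + 58.6 + 16.8 + 58.6 = 209.4 m^2.
Weighted sum Σ Sα = 31.967.
ᾱ = 31.967 / 209.4 = 0.153.

0.153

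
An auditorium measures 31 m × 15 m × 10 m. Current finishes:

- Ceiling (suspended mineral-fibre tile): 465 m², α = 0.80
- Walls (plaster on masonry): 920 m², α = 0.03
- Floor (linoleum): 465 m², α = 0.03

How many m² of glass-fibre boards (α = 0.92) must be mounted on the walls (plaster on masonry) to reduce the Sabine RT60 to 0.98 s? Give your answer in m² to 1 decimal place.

Equivalent absorption area: A₁ = 465×0.80 + 920×0.03 + 465×0.03 = 413.550 m².
V = 4650 m³. Target absorption A₂ = 0.161 × 4650 / 0.98 = 763.929 sabins.
ΔA needed = 763.929 − 413.550 = 350.379 sabins.
Each m² of panel replacing the walls (plaster on masonry) adds (0.92 − 0.03) = 0.89 sabins.
Panel area = 350.379 / 0.89 = 393.7 m².

393.7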